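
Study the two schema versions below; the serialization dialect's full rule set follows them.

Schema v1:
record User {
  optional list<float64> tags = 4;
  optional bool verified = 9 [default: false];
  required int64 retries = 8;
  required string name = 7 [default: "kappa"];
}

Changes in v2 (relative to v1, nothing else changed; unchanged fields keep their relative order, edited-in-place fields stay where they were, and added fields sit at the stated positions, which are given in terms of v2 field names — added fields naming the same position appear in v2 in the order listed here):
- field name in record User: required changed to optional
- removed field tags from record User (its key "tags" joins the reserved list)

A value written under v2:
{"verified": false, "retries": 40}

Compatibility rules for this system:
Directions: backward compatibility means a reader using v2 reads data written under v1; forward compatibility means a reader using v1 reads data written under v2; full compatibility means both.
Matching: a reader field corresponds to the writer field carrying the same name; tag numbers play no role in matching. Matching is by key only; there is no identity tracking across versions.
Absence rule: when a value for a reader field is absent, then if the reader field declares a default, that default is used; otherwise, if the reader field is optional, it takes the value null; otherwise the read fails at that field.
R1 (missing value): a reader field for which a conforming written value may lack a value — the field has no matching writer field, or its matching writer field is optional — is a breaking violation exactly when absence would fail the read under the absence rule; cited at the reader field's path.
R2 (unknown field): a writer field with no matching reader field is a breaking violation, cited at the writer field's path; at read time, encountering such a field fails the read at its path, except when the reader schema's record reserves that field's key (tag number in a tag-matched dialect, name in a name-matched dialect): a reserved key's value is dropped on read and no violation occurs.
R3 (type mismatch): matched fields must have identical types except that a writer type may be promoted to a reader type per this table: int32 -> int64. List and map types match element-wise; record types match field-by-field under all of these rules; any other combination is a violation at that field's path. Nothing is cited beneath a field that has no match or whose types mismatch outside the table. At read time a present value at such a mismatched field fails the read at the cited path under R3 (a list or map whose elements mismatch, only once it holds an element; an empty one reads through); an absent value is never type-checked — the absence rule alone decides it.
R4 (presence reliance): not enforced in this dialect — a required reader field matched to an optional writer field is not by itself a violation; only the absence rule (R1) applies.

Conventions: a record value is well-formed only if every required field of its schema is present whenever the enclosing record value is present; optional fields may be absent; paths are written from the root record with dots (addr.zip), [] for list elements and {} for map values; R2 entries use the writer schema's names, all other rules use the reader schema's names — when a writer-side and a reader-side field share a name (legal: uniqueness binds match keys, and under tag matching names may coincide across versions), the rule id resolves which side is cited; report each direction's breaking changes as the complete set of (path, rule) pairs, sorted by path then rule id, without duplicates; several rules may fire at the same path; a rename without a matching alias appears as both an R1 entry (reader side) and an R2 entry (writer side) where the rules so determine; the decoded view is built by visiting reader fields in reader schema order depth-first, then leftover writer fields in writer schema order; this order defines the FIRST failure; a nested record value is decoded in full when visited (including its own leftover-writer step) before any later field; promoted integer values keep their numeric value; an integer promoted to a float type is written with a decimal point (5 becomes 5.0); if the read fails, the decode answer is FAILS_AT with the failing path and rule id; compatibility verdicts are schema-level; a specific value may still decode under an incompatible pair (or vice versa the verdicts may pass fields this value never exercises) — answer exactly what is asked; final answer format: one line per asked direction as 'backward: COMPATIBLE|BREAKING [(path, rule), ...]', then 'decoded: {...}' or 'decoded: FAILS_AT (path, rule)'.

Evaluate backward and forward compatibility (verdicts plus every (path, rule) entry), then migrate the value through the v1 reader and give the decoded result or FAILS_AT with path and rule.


backward: COMPATIBLE []; forward: COMPATIBLE []; decoded: {"tags": null, "verified": false, "retries": 40, "name": "kappa"}

arrows below run writer -> reader for User
backward pass over User, reader schema v2, writer schema v1:
  bool -> bool, writer optional: verified aligns to verified
  int64 -> int64, writer required: retries aligns to retries
  string -> string, writer required: name aligns to name
  leftover writer field: tags
  => no violations; backward on User: COMPATIBLE
forward pass over User, reader schema v1, writer schema v2:
  tags: no writer-side match
  bool -> bool, writer optional: verified aligns to verified
  int64 -> int64, writer required: retries aligns to retries
  string -> string, writer optional: name aligns to name
  => no violations; forward on User: COMPATIBLE
decode walk for User under reader schema v1:
  tags := null (absent, optional -> null)
  verified := false
  retries := 40
  name := "kappa" (absent -> default)
  => decoded: {"tags": null, "verified": false, "retries": 40, "name": "kappa"}


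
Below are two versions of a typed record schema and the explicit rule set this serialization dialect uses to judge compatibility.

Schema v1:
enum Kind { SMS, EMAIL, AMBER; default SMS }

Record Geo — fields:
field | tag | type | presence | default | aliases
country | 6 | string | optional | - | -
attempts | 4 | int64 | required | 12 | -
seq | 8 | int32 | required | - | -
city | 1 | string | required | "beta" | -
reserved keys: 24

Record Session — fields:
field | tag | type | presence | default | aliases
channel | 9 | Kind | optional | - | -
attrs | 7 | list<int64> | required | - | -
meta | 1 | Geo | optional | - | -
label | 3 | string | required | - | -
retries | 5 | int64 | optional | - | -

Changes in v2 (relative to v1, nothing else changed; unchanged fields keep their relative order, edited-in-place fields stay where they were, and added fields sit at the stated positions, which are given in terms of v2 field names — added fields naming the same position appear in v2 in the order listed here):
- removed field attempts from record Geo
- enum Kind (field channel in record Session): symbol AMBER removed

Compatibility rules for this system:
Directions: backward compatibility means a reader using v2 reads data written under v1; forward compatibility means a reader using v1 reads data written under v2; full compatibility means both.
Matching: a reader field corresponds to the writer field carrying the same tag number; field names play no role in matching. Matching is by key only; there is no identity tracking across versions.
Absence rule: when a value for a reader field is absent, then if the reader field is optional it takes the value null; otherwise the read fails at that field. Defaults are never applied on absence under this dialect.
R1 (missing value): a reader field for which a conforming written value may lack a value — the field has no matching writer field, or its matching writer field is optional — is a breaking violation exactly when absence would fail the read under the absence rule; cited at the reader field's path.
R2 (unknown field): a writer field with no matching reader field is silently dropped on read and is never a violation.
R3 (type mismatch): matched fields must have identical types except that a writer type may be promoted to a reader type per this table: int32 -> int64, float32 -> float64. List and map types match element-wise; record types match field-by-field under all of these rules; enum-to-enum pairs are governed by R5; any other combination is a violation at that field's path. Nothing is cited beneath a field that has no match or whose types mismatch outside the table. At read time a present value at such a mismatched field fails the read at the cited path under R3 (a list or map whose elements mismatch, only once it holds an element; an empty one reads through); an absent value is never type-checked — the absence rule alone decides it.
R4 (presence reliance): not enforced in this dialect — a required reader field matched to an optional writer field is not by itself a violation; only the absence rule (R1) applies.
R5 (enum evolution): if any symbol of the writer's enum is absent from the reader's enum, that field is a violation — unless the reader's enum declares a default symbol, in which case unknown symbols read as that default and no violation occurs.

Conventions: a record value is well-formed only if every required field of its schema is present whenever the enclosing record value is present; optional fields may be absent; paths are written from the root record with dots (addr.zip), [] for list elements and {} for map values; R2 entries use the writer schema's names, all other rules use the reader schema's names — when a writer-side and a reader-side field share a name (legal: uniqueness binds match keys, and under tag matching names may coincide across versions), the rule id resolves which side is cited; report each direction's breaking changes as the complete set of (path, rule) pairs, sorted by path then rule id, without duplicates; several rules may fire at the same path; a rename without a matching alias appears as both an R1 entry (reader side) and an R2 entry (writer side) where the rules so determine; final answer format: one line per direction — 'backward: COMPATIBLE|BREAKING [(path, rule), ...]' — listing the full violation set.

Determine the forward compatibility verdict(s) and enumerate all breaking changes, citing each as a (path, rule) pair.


arrows below run writer -> reader for Session
forward for Session (reader v1, writer v2):
  writer optional, Kind -> Kind: reader channel maps from writer channel
  writer required, list<int64> -> list<int64>: reader attrs maps from writer attrs
  writer optional, Geo -> Geo: reader meta maps from writer meta
  writer required, string -> string: reader label maps from writer label
  writer optional, int64 -> int64: reader retries maps from writer retries
  writer optional, string -> string: reader meta.country maps from writer meta.country
  meta.attempts has no writer counterpart
  writer required, int32 -> int32: reader meta.seq maps from writer meta.seq
  writer required, string -> string: reader meta.city maps from writer meta.city
  R1 fires at meta.attempts
  => forward verdict for Session: BREAKING, 1 violation(s)
ruling out the remaining Session differences:
  enum Kind (field channel in record Session): symbol AMBER removed -> fires no rule on Session, leaving the asked answer as it is

forward: BREAKING [(meta.attempts, R1)]


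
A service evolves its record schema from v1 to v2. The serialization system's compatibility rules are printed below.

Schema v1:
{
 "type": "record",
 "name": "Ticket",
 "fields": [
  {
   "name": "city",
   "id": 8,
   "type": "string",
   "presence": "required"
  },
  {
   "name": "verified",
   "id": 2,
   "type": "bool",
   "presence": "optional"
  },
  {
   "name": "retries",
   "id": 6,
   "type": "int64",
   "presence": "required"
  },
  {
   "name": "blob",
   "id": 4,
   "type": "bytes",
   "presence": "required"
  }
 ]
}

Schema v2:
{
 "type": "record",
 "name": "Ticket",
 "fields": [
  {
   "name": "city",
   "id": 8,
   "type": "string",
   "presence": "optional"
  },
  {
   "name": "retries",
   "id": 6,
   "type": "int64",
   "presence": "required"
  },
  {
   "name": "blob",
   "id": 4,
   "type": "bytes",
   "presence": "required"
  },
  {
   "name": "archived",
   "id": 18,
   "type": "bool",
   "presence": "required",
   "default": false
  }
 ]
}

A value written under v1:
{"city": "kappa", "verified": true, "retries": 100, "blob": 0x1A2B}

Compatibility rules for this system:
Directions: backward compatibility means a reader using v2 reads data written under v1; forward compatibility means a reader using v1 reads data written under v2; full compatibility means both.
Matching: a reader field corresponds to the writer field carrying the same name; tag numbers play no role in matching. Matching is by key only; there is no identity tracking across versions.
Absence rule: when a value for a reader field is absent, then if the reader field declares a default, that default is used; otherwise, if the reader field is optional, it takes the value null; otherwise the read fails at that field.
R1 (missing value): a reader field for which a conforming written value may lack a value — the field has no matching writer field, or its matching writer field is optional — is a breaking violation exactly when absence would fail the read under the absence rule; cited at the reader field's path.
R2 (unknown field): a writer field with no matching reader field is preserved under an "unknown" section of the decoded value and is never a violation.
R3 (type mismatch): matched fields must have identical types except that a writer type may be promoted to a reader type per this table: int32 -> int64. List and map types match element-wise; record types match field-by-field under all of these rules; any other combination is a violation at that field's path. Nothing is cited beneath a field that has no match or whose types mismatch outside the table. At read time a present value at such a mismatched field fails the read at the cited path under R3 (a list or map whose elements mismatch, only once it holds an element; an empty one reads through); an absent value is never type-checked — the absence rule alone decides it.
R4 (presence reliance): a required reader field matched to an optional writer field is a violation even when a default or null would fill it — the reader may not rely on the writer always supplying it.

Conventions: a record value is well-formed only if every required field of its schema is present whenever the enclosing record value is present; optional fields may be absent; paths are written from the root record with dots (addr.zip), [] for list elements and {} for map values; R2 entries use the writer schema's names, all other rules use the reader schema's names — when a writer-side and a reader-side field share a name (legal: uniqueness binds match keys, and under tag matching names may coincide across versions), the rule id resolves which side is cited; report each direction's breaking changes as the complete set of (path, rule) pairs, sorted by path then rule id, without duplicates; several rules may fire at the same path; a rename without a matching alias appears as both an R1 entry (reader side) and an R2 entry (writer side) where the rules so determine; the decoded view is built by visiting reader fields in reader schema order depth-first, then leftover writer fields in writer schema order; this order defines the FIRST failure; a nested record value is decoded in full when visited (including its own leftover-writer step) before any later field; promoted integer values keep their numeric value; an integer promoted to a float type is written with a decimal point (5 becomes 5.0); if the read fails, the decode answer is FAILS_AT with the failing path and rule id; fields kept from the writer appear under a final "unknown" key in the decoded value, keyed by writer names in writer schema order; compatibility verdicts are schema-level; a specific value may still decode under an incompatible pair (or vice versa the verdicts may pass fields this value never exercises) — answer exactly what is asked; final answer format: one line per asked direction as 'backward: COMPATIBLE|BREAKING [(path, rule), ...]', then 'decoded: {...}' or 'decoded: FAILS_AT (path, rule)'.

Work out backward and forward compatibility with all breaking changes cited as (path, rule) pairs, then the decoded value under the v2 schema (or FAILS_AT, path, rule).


the writer's type comes first in each Ticket pair
backward for Ticket (reader v2, writer v1):
  writer required, string -> string: reader city maps from writer city
  writer required, int64 -> int64: reader retries maps from writer retries
  writer required, bytes -> bytes: reader blob maps from writer blob
  archived: no writer match
  leftover writer field: verified
  => backward verdict for Ticket: COMPATIBLE, no violations
forward for Ticket (reader v1, writer v2):
  writer optional, string -> string: reader city maps from writer city
  verified: no writer match
  writer required, int64 -> int64: reader retries maps from writer retries
  writer required, bytes -> bytes: reader blob maps from writer blob
  leftover writer field: archived
  violation R1 at city
  violation R4 at city
  => forward: BREAKING (2)
decode walk for Ticket under reader schema v2:
  city := "kappa"
  retries := 100
  blob := 0x1A2B
  archived := false (no value, default fills)
  writer verified: kept under "unknown"
  => decoded: {"city": "kappa", "retries": 100, "blob": 0x1A2B, "archived": false, "unknown": {"verified": true}}

backward: COMPATIBLE []; forward: BREAKING [(city, R1), (city, R4)]; decoded: {"city": "kappa", "retries": 100, "blob": 0x1A2B, "archived": false, "unknown": {"verified": true}}


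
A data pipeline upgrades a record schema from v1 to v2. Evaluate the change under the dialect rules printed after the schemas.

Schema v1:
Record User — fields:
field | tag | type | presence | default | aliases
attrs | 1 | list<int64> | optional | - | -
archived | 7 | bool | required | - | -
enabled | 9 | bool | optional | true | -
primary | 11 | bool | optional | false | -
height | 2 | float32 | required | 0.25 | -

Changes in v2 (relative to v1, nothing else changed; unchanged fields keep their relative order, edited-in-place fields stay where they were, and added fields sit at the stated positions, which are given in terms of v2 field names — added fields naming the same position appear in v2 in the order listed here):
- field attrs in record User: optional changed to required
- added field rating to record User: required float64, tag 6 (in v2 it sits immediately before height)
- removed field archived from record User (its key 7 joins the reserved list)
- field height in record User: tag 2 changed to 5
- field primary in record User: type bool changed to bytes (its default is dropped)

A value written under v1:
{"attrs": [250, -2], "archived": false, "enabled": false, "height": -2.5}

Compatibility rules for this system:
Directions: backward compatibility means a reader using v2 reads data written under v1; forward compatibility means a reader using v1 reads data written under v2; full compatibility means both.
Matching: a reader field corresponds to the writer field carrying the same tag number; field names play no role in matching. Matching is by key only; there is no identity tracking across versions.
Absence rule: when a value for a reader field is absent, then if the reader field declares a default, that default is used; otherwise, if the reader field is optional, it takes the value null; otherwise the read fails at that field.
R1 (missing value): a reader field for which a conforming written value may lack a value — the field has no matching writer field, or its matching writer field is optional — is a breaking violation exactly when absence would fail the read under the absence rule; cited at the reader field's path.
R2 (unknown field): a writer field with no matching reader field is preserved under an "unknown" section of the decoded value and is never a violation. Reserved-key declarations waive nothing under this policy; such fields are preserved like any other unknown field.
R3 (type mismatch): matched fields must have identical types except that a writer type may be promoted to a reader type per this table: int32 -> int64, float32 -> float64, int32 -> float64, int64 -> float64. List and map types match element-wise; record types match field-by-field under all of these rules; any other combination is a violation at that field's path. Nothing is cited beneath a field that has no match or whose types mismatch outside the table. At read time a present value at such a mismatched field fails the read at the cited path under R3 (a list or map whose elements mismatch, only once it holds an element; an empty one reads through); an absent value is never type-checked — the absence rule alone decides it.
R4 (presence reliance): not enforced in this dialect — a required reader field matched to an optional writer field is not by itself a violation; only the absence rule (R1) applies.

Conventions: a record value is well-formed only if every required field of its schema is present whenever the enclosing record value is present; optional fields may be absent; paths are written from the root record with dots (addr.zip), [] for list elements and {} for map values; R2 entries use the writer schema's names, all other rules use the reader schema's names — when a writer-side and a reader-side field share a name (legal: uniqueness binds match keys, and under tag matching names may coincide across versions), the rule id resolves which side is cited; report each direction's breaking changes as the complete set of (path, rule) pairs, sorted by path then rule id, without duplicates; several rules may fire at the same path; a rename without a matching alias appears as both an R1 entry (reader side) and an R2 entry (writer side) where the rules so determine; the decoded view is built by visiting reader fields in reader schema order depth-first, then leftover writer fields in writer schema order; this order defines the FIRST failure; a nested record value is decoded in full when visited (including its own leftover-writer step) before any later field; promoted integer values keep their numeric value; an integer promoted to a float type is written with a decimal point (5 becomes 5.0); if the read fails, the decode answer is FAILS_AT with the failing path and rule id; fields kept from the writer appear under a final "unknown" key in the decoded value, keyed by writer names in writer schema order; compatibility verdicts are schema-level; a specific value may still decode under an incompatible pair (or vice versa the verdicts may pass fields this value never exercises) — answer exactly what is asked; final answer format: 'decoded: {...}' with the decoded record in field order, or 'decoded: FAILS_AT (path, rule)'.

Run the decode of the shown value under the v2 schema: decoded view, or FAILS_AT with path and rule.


decoded: FAILS_AT (rating, R1)

arrows below run writer -> reader for User
migrating the User value to v2:
  attrs := [250, -2]
  enabled := false
  primary := null (absent, optional -> null)
  read fails at rating under R1 (no fill)
  => FAILS_AT (rating, R1)
the other User changes do not affect what is asked:
  field attrs in record User: optional changed to required -> affects the rule determinations only; this particular User value decodes identically
  removed field archived from record User (its key 7 joins the reserved list) -> affects the rule determinations only; this particular User value decodes identically
  field height in record User: tag 2 changed to 5 -> no rule fires on it and the decoded User view is identical with or without it
  field primary in record User: type bool changed to bytes (its default is dropped) -> affects the rule determinations only; this particular User value decodes identically


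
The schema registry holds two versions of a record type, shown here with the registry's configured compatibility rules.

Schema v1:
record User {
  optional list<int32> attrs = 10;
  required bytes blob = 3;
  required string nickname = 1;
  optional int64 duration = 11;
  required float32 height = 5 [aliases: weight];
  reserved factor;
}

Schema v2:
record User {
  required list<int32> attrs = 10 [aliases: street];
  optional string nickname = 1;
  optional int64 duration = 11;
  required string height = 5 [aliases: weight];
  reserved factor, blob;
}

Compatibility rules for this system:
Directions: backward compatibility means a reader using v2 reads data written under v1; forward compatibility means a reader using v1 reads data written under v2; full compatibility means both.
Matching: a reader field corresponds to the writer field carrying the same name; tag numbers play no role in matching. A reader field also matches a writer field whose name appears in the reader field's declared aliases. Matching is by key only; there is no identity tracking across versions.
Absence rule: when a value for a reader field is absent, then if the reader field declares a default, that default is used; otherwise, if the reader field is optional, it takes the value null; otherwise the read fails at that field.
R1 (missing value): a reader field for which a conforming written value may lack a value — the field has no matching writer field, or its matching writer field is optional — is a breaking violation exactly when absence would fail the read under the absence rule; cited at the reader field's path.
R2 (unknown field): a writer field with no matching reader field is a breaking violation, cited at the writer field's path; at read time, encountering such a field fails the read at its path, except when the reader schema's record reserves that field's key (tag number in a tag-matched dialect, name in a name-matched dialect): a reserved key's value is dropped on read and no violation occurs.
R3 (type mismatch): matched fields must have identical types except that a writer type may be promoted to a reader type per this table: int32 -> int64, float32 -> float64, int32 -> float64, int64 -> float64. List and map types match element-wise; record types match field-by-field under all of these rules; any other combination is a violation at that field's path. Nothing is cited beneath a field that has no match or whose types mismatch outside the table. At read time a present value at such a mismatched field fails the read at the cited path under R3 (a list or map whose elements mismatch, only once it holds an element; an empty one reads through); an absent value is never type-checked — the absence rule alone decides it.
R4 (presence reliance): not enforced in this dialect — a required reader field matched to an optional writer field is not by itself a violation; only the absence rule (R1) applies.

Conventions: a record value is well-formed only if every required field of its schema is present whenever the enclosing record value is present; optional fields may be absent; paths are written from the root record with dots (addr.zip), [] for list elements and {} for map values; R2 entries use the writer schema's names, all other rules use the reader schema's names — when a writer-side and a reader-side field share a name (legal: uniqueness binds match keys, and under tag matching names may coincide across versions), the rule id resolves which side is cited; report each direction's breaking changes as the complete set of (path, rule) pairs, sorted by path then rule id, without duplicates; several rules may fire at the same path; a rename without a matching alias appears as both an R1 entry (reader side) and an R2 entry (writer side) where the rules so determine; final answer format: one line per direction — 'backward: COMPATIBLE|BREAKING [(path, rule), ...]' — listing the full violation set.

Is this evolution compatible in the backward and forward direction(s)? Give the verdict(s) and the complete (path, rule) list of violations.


arrows below run writer -> reader for User
backward pass over User, reader schema v2, writer schema v1:
  list<int32> -> list<int32>, writer optional: attrs aligns to attrs
  string -> string, writer required: nickname aligns to nickname
  int64 -> int64, writer optional: duration aligns to duration
  float32 -> string, writer required: height aligns to height
  blob (writer side), unknown to reader
  breaking: (attrs, R1)
  breaking: (height, R3)
  => backward: BREAKING (2)
forward pass over User, reader schema v1, writer schema v2:
  list<int32> -> list<int32>, writer required: attrs aligns to attrs
  blob has no writer counterpart
  string -> string, writer optional: nickname aligns to nickname
  int64 -> int64, writer optional: duration aligns to duration
  string -> float32, writer required: height aligns to height
  breaking: (blob, R1)
  breaking: (height, R3)
  breaking: (nickname, R1)
  => forward: BREAKING (3)

backward: BREAKING [(attrs, R1), (height, R3)]; forward: BREAKING [(blob, R1), (height, R3), (nickname, R1)]


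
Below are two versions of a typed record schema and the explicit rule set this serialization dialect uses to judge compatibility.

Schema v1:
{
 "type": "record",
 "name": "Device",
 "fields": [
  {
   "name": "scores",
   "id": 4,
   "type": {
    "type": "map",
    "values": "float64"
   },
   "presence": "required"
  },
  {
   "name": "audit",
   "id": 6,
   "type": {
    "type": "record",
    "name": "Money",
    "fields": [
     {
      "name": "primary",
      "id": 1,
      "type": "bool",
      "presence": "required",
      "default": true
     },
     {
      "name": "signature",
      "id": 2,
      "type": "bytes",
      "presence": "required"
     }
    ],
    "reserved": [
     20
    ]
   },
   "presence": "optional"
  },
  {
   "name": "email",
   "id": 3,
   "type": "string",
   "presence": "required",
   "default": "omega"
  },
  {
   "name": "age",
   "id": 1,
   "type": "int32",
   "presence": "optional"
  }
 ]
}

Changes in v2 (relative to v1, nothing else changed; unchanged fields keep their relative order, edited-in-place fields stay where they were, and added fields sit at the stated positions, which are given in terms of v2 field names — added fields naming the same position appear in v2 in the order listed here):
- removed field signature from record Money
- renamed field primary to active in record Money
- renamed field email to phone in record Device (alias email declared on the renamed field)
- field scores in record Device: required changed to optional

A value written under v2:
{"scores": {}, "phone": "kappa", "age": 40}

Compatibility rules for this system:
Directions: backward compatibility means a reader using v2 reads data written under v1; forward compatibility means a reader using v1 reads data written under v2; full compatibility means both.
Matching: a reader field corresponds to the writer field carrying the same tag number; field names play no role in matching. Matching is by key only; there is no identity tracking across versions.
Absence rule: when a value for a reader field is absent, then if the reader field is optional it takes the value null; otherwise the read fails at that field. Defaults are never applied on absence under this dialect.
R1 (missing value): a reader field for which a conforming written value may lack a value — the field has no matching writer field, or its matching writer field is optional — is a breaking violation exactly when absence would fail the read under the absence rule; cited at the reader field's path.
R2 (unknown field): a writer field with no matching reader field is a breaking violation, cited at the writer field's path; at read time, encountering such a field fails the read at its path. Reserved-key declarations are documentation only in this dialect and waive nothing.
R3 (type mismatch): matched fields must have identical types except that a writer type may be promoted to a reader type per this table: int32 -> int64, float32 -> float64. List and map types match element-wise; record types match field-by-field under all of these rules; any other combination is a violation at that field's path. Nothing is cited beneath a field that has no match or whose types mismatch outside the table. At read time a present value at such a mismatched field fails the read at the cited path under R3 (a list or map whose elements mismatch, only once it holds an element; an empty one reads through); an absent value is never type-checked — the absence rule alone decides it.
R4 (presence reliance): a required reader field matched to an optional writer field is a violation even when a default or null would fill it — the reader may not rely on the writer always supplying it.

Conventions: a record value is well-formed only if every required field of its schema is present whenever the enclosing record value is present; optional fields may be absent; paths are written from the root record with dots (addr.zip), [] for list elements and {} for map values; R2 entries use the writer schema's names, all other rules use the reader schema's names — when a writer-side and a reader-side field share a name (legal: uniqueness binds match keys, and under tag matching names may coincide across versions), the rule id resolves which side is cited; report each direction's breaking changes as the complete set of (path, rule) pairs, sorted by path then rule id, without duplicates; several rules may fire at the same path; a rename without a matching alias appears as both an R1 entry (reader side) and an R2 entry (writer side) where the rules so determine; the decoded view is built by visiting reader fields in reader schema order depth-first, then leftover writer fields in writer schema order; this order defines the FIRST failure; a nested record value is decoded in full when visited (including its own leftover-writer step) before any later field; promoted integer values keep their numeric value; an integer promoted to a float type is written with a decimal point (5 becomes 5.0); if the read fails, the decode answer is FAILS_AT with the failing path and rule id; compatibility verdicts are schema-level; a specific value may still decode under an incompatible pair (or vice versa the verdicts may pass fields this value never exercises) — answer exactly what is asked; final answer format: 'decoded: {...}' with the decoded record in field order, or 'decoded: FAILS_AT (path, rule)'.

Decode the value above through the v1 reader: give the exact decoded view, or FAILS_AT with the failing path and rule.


decoded: {"scores": {}, "audit": null, "email": "kappa", "age": 40}

in Device below, arrows point writer -> reader
decoding the Device value with the v1 reader:
  scores := {}
  audit := null (not supplied -> null)
  email := "kappa" (from writer phone)
  age := 40
  => decoded: {"scores": {}, "audit": null, "email": "kappa", "age": 40}
ruling out the remaining Device differences:
  removed field signature from record Money -> a verdict-level change on Device — the shown value reads the same
  renamed field primary to active in record Money -> inert under this dialect — no rule fires on Device and the result does not move
  renamed field email to phone in record Device (alias email declared on the renamed field) -> inert under this dialect — no rule fires on Device and the result does not move
  field scores in record Device: required changed to optional -> a verdict-level change on Device — the shown value reads the same


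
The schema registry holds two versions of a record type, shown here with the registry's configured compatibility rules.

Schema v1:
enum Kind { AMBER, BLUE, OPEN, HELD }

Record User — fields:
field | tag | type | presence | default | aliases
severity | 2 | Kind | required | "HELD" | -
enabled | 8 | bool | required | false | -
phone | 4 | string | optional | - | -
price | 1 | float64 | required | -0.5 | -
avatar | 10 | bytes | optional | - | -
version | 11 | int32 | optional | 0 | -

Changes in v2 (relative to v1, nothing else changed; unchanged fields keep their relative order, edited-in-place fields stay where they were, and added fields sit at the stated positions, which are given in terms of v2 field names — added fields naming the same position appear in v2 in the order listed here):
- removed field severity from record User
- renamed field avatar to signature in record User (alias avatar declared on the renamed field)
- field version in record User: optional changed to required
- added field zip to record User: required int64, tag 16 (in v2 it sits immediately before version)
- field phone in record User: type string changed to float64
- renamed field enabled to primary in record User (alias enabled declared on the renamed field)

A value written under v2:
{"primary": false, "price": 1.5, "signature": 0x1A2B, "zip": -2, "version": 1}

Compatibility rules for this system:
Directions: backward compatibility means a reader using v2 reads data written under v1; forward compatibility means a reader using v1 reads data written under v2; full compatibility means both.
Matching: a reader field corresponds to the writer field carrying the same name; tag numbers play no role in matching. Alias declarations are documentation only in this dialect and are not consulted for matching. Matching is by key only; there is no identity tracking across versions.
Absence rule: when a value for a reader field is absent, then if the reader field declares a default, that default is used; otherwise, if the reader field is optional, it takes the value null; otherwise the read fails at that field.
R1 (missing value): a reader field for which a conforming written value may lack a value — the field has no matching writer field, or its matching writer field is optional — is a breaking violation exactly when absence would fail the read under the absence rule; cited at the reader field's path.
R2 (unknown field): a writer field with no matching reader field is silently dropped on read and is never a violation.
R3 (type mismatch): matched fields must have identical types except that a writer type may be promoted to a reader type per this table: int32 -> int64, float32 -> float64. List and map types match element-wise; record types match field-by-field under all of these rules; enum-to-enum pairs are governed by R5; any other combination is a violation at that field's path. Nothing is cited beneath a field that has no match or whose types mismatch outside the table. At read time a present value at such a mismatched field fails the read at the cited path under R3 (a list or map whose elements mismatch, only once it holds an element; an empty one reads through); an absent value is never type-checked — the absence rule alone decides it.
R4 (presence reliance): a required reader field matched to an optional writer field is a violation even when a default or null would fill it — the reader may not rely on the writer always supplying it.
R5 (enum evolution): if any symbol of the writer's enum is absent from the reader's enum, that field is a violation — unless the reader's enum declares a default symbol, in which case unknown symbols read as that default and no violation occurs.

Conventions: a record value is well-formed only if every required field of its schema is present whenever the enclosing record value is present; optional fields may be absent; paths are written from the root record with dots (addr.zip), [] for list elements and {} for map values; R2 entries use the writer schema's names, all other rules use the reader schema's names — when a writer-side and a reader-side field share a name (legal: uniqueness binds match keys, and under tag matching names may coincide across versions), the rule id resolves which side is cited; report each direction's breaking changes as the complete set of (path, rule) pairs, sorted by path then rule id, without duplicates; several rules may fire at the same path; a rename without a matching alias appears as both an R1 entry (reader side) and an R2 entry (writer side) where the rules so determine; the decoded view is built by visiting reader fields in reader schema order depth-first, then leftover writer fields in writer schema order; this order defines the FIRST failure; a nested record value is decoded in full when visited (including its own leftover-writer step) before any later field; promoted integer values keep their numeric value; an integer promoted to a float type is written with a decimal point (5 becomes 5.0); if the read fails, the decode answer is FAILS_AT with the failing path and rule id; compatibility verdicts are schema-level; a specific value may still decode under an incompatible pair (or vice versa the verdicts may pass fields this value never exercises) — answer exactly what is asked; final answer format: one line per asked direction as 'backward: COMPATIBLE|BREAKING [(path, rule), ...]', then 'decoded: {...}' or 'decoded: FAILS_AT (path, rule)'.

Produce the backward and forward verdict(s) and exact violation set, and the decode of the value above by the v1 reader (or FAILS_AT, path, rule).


in User below, arrows point writer -> reader
backward analysis of User with v2 as reader and v1 as writer:
  primary: no writer-side match
  phone <- phone (string -> float64, writer optional)
  price <- price (float64 -> float64, writer required)
  signature: no writer-side match
  zip: no writer-side match
  version <- version (int32 -> int32, writer optional)
  severity (writer side), unknown to reader
  enabled (writer side), unknown to reader
  avatar (writer side), unknown to reader
  breaking: (phone, R3)
  breaking: (version, R4)
  breaking: (zip, R1)
  backward on User therefore BREAKING (3)
forward analysis of User with v1 as reader and v2 as writer:
  severity: no writer-side match
  enabled: no writer-side match
  phone <- phone (float64 -> string, writer optional)
  price <- price (float64 -> float64, writer required)
  avatar: no writer-side match
  version <- version (int32 -> int32, writer required)
  primary (writer side), unknown to reader
  signature (writer side), unknown to reader
  zip (writer side), unknown to reader
  breaking: (phone, R3)
  forward on User therefore BREAKING (1)
decode walk for User under reader schema v1:
  severity := "HELD" (absent -> default)
  enabled := false (absent -> default)
  phone := null (absent, optional -> null)
  price := 1.5
  avatar := null (absent, optional -> null)
  version := 1
  writer primary: unknown -> dropped
  writer signature: unknown -> dropped
  writer zip: unknown -> dropped
  => decoded: {"severity": "HELD", "enabled": false, "phone": null, "price": 1.5, "avatar": null, "version": 1}

backward: BREAKING [(phone, R3), (version, R4), (zip, R1)]; forward: BREAKING [(phone, R3)]; decoded: {"severity": "HELD", "enabled": false, "phone": null, "price": 1.5, "avatar": null, "version": 1}
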